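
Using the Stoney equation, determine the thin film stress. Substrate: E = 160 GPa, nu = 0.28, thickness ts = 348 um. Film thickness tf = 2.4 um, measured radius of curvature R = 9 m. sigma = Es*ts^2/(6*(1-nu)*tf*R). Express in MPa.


Step 1: Compute numerator: Es * ts^2 = 160 * 348^2 = 19376640 (GPa*um^2)
Step 2: Compute denominator (R in um): 6*(1-nu)*tf*R = 6*0.72*2.4*9e6 = 93312000.0 (um^2)
Step 3: sigma (GPa) = 19376640 / 93312000.0 = 2.07654e-01 GPa
Step 4: Convert to MPa (x1000): sigma = 207.7 MPa


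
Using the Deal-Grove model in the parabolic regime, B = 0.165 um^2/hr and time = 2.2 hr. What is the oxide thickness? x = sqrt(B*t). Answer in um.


Step 1: Compute B*t = 0.165 * 2.2 = 0.363
Step 2: x = sqrt(0.363)
x = 0.602 um


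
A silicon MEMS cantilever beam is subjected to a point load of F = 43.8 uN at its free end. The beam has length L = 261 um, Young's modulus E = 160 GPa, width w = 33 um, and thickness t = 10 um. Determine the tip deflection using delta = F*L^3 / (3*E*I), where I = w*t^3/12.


Step 1: Calculate the second moment of area.
I = w * t^3 / 12 = 33 * 10^3 / 12 = 2750.0 um^4
Step 2: Convert E to consistent units (1 GPa = 1000 uN/um^2).
E = 160 GPa = 160000 uN/um^2
Step 3: Calculate tip deflection.
delta = F * L^3 / (3 * E * I)
delta = 43.8 * 261^3 / (3 * 160000 * 2750.0)
delta = 0.59 um


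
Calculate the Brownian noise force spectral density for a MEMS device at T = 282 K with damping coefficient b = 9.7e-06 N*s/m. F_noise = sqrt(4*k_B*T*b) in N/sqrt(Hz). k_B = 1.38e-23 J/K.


Step 1: Compute 4 * k_B * T * b
= 4 * 1.38e-23 * 282 * 9.7e-06
= 1.5099e-25 N^2/Hz
Step 2: F_noise = sqrt(1.5099e-25)
F_noise = 3.89e-13 N/sqrt(Hz)


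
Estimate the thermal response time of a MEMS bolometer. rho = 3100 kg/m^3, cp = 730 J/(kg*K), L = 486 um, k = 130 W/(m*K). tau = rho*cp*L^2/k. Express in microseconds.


Step 1: Convert L to m: L = 486e-6 m
Step 2: L^2 = (486e-6)^2 = 2.36196e-07 m^2
Step 3: tau = 3100 * 730 * 2.36196e-07 / 130 = 4.11162729e-03 s
Step 4: Convert to microseconds (multiply by 1e6).
tau = 4111.627 us


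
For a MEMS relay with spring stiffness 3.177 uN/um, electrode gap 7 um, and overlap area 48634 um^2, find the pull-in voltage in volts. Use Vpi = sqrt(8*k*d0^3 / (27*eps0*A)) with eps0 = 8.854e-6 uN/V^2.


Step 1: Compute numerator: 8 * k * d0^3 = 8 * 3.177 * 7^3 = 8717.688
Step 2: Compute denominator: 27 * eps0 * A = 27 * 8.854e-6 * 48634 = 11.626347
Step 3: Vpi = sqrt(8717.688 / 11.626347)
Vpi = 27.38 V


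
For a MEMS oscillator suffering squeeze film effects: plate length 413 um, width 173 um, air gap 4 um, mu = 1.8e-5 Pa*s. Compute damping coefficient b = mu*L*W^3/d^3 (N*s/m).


Step 1: Convert to SI.
L = 413e-6 m, W = 173e-6 m, d = 4e-6 m
Step 2: W^3 = (173e-6)^3 = 5.18e-12 m^3
Step 3: d^3 = (4e-6)^3 = 6.40e-17 m^3
Step 4: b = 1.8e-5 * 413e-6 * 5.18e-12 / 6.40e-17
b = 6.01e-04 N*s/m


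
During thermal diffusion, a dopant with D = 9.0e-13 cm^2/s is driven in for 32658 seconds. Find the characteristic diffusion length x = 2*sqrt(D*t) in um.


Step 1: Compute D*t = 9.0e-13 * 32658 = 2.93922e-08 cm^2
Step 2: sqrt(D*t) = 1.71442e-04 cm
Step 3: x = 2 * 1.71442e-04 cm = 3.42884e-04 cm
Step 4: Convert to um (1 cm = 1e4 um): x = 3.429 um


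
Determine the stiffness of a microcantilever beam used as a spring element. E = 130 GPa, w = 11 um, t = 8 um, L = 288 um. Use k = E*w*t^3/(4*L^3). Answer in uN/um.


Step 1: Convert E to consistent units (1 GPa = 1000 uN/um^2).
E = 130 GPa = 130000 uN/um^2
Step 2: Compute t^3 = 8^3 = 512
Step 3: Compute L^3 = 288^3 = 23887872
Step 4: k = 130000 * 11 * 512 / (4 * 23887872)
k = 7.6625 uN/um


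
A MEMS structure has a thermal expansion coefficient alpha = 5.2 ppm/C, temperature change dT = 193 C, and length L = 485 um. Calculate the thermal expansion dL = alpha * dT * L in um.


Step 1: Convert CTE: alpha = 5.2 ppm/C = 5.2e-6 /C
Step 2: dL = 5.2e-6 * 193 * 485
dL = 0.4867 um


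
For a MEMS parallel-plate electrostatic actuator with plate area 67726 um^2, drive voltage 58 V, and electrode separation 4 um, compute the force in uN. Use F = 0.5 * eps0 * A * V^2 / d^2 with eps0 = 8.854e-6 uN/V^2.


Step 1: Identify parameters.
eps0 = 8.854e-6 uN/V^2, A = 67726 um^2, V = 58 V, d = 4 um
Step 2: Compute V^2 = 58^2 = 3364
Step 3: Compute d^2 = 4^2 = 16
Step 4: F = 0.5 * 8.854e-6 * 67726 * 3364 / 16
F = 63.038 uN


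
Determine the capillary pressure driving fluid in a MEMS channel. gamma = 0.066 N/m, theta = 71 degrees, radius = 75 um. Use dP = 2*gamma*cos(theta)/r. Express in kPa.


Step 1: cos(71 deg) = 0.3256
Step 2: Convert r to m: r = 75e-6 m
Step 3: dP = 2 * 0.066 * 0.3256 / 75e-6 = 573.1 Pa
Step 4: Convert Pa to kPa (divide by 1000).
dP = 0.57 kPa


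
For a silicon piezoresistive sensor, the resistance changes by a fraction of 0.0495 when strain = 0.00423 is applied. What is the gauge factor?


Step 1: Identify values.
dR/R = 0.0495, strain = 0.00423
Step 2: GF = (dR/R) / strain = 0.0495 / 0.00423
GF = 11.7


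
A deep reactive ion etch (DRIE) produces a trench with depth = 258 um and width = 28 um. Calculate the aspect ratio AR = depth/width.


Step 1: AR = depth / width
Step 2: AR = 258 / 28
AR = 9.2


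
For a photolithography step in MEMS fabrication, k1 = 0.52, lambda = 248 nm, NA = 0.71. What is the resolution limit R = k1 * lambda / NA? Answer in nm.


Step 1: Identify values: k1 = 0.52, lambda = 248 nm, NA = 0.71
Step 2: R = k1 * lambda / NA
R = 0.52 * 248 / 0.71
R = 181.6 nm


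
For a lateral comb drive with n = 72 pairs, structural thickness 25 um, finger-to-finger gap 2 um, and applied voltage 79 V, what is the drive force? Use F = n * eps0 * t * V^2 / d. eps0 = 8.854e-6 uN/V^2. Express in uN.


Step 1: Parameters: n=72, eps0=8.854e-6 uN/V^2, t=25 um, V=79 V, d=2 um
Step 2: V^2 = 6241
Step 3: F = 72 * 8.854e-6 * 25 * 6241 / 2
F = 49.732 uN


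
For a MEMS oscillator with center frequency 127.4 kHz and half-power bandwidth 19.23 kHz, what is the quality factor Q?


Step 1: Q = f0 / bandwidth
Step 2: Q = 127.4 / 19.23
Q = 6.6


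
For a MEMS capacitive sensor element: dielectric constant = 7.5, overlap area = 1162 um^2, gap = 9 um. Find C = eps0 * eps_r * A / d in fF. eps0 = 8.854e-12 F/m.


Step 1: Convert area to m^2: A = 1162e-12 m^2
Step 2: Convert gap to m: d = 9e-6 m
Step 3: C = eps0 * eps_r * A / d
C = 8.854e-12 * 7.5 * 1162e-12 / 9e-6
Step 4: Convert to fF (multiply by 1e15).
C = 8.57 fF


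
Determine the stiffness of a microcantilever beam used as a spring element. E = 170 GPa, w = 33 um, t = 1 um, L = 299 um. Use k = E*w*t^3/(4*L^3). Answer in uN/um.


Step 1: Convert E to consistent units (1 GPa = 1000 uN/um^2).
E = 170 GPa = 170000 uN/um^2
Step 2: Compute t^3 = 1^3 = 1
Step 3: Compute L^3 = 299^3 = 26730899
Step 4: k = 170000 * 33 * 1 / (4 * 26730899)
k = 0.0525 uN/um


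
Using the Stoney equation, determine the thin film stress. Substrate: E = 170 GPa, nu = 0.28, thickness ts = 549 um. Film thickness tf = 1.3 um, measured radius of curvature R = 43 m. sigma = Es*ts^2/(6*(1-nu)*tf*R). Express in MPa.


Step 1: Compute numerator: Es * ts^2 = 170 * 549^2 = 51238170 (GPa*um^2)
Step 2: Compute denominator (R in um): 6*(1-nu)*tf*R = 6*0.72*1.3*43e6 = 241488000.0 (um^2)
Step 3: sigma (GPa) = 51238170 / 241488000.0 = 2.12177e-01 GPa
Step 4: Convert to MPa (x1000): sigma = 212.2 MPa


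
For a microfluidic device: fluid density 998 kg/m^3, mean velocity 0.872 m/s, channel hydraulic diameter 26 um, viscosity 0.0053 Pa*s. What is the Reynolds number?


Step 1: Convert Dh to meters: Dh = 26e-6 m
Step 2: Re = rho * v * Dh / mu
Re = 998 * 0.872 * 26e-6 / 0.0053
Re = 4.269


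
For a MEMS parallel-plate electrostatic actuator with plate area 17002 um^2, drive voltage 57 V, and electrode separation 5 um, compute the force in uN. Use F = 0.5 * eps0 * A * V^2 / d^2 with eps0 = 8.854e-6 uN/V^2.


Step 1: Identify parameters.
eps0 = 8.854e-6 uN/V^2, A = 17002 um^2, V = 57 V, d = 5 um
Step 2: Compute V^2 = 57^2 = 3249
Step 3: Compute d^2 = 5^2 = 25
Step 4: F = 0.5 * 8.854e-6 * 17002 * 3249 / 25
F = 9.782 uN


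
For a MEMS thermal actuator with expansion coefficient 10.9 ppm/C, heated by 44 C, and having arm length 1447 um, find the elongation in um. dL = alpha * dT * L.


Step 1: Convert CTE: alpha = 10.9 ppm/C = 10.9e-6 /C
Step 2: dL = 10.9e-6 * 44 * 1447
dL = 0.694 um


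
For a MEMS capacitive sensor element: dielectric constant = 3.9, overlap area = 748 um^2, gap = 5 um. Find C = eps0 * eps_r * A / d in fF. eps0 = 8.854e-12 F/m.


Step 1: Convert area to m^2: A = 748e-12 m^2
Step 2: Convert gap to m: d = 5e-6 m
Step 3: C = eps0 * eps_r * A / d
C = 8.854e-12 * 3.9 * 748e-12 / 5e-6
Step 4: Convert to fF (multiply by 1e15).
C = 5.17 fF


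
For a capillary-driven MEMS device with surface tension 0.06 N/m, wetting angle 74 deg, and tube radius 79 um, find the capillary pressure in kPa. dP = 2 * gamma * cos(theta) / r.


Step 1: cos(74 deg) = 0.2756
Step 2: Convert r to m: r = 79e-6 m
Step 3: dP = 2 * 0.06 * 0.2756 / 79e-6 = 418.6 Pa
Step 4: Convert Pa to kPa (divide by 1000).
dP = 0.42 kPa


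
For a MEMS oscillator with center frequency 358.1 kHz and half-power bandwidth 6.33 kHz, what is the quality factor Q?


Step 1: Q = f0 / bandwidth
Step 2: Q = 358.1 / 6.33
Q = 56.6


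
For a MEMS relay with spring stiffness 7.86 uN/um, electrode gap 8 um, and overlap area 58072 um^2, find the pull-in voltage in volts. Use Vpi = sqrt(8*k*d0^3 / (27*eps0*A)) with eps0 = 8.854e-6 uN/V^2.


Step 1: Compute numerator: 8 * k * d0^3 = 8 * 7.86 * 8^3 = 32194.56
Step 2: Compute denominator: 27 * eps0 * A = 27 * 8.854e-6 * 58072 = 13.882576
Step 3: Vpi = sqrt(32194.56 / 13.882576)
Vpi = 48.16 V


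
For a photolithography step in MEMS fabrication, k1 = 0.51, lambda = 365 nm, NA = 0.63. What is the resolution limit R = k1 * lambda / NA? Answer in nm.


Step 1: Identify values: k1 = 0.51, lambda = 365 nm, NA = 0.63
Step 2: R = k1 * lambda / NA
R = 0.51 * 365 / 0.63
R = 295.5 nm


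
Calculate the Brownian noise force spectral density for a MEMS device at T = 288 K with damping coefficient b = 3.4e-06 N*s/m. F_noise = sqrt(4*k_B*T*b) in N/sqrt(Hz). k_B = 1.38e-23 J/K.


Step 1: Compute 4 * k_B * T * b
= 4 * 1.38e-23 * 288 * 3.4e-06
= 5.4052e-26 N^2/Hz
Step 2: F_noise = sqrt(5.4052e-26)
F_noise = 2.32e-13 N/sqrt(Hz)


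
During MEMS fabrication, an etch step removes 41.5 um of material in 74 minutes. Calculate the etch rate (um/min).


Step 1: Etch rate = depth / time
Step 2: rate = 41.5 / 74
rate = 0.561 um/min


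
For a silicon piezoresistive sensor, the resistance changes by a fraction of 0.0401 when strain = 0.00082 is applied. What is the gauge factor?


Step 1: Identify values.
dR/R = 0.0401, strain = 0.00082
Step 2: GF = (dR/R) / strain = 0.0401 / 0.00082
GF = 48.9


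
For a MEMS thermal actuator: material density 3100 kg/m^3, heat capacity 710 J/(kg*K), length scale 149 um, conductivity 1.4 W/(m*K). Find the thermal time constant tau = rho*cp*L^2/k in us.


Step 1: Convert L to m: L = 149e-6 m
Step 2: L^2 = (149e-6)^2 = 2.2201e-08 m^2
Step 3: tau = 3100 * 710 * 2.2201e-08 / 1.4 = 3.490314357e-02 s
Step 4: Convert to microseconds (multiply by 1e6).
tau = 34903.144 us


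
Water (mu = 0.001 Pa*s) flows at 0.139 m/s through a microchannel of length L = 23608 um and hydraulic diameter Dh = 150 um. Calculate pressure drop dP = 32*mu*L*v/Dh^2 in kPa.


Step 1: Convert to SI: L = 23608e-6 m, Dh = 150e-6 m
Step 2: dP = 32 * 0.001 * 23608e-6 * 0.139 / (150e-6)^2
Step 3: dP = 4667.04 Pa
Step 4: Convert to kPa: dP = 4.67 kPa


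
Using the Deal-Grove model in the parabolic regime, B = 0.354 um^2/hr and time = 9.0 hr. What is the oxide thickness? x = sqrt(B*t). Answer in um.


Step 1: Compute B*t = 0.354 * 9.0 = 3.186
Step 2: x = sqrt(3.186)
x = 1.785 um


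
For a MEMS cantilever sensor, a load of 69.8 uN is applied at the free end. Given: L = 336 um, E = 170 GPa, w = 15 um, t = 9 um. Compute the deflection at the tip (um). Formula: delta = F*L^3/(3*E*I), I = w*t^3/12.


Step 1: Calculate the second moment of area.
I = w * t^3 / 12 = 15 * 9^3 / 12 = 911.25 um^4
Step 2: Convert E to consistent units (1 GPa = 1000 uN/um^2).
E = 170 GPa = 170000 uN/um^2
Step 3: Calculate tip deflection.
delta = F * L^3 / (3 * E * I)
delta = 69.8 * 336^3 / (3 * 170000 * 911.25)
delta = 5.6973 um


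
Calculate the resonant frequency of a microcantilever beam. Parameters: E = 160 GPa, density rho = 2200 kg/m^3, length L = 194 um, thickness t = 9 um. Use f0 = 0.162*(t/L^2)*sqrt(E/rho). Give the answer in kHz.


Step 1: Convert units to SI.
t_SI = 9e-6 m, L_SI = 194e-6 m
Step 2: Calculate sqrt(E/rho).
sqrt(160e9 / 2200) = 8528.03 m/s
Step 3: Compute f0.
f0 = 0.162 * 9e-6 / (194e-6)^2 * 8528.03 = 330371.7 Hz = 330.37 kHz


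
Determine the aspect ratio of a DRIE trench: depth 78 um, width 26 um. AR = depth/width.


Step 1: AR = depth / width
Step 2: AR = 78 / 26
AR = 3.0


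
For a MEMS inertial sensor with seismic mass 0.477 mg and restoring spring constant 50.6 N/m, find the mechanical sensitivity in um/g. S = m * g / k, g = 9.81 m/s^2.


Step 1: Convert mass: m = 0.477 mg = 4.77e-07 kg
Step 2: S = m * g / k = 4.77e-07 * 9.81 / 50.6
Step 3: S = 9.25e-08 m/g
Step 4: Convert to um/g: S = 0.092 um/g


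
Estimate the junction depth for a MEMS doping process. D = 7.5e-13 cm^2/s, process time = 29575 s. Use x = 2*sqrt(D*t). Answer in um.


Step 1: Compute D*t = 7.5e-13 * 29575 = 2.218125e-08 cm^2
Step 2: sqrt(D*t) = 1.48934e-04 cm
Step 3: x = 2 * 1.48934e-04 cm = 2.97868e-04 cm
Step 4: Convert to um (1 cm = 1e4 um): x = 2.979 um


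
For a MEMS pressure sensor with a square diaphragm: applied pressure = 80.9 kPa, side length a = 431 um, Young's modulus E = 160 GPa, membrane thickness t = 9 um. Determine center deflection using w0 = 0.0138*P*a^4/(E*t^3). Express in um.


Step 1: Convert pressure to compatible units (E is in GPa, so P in GPa).
P = 80.9 kPa = 80.9e-6 GPa
Step 2: Compute numerator: 0.0138 * P * a^4.
a^4 = 431^4 = 34507149121
numerator = 0.0138 * 80.9e-6 * 34507149121 = 3.85245e+04
Step 3: Compute denominator: E * t^3 = 160 * 9^3 = 116640
Step 4: w0 = numerator / denominator = 3.85245e+04 / 116640 = 0.3303 um


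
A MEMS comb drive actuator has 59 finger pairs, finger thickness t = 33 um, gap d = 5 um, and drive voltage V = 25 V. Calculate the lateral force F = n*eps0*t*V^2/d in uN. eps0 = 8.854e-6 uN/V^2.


Step 1: Parameters: n=59, eps0=8.854e-6 uN/V^2, t=33 um, V=25 V, d=5 um
Step 2: V^2 = 625
Step 3: F = 59 * 8.854e-6 * 33 * 625 / 5
F = 2.155 uN


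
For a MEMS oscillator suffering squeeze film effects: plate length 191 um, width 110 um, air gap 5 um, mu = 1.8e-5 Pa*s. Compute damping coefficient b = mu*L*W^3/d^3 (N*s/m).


Step 1: Convert to SI.
L = 191e-6 m, W = 110e-6 m, d = 5e-6 m
Step 2: W^3 = (110e-6)^3 = 1.33e-12 m^3
Step 3: d^3 = (5e-6)^3 = 1.25e-16 m^3
Step 4: b = 1.8e-5 * 191e-6 * 1.33e-12 / 1.25e-16
b = 3.66e-05 N*s/m


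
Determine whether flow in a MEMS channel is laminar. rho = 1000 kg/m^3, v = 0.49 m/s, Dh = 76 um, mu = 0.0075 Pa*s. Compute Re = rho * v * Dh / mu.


Step 1: Convert Dh to meters: Dh = 76e-6 m
Step 2: Re = rho * v * Dh / mu
Re = 1000 * 0.49 * 76e-6 / 0.0075
Re = 4.965
Since Re = 4.965 is below ~2300, the flow is laminar.


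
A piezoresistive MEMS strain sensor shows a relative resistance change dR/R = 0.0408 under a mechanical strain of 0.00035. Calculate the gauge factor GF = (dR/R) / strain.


Step 1: Identify values.
dR/R = 0.0408, strain = 0.00035
Step 2: GF = (dR/R) / strain = 0.0408 / 0.00035
GF = 116.6


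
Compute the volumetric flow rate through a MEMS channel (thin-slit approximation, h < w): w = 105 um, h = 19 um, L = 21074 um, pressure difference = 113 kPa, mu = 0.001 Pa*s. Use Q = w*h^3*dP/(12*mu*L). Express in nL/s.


Step 1: Convert all dimensions to SI (meters).
w = 105e-6 m, h = 19e-6 m, L = 21074e-6 m, dP = 113e3 Pa
Step 2: Q = w * h^3 * dP / (12 * mu * L)
Q = 105e-6 * (19e-6)^3 * 113e3 / (12 * 0.001 * 21074e-6) = 3.2181058e-10 m^3/s
Step 3: Convert Q from m^3/s to nL/s (1 m^3 = 1e12 nL, so multiply by 1e12).
Q = 321.811 nL/s


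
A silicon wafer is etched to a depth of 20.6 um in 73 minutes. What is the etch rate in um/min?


Step 1: Etch rate = depth / time
Step 2: rate = 20.6 / 73
rate = 0.282 um/min


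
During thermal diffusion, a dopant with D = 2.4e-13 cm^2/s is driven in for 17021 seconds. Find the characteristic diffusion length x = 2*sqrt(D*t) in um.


Step 1: Compute D*t = 2.4e-13 * 17021 = 4.08504e-09 cm^2
Step 2: sqrt(D*t) = 6.39143e-05 cm
Step 3: x = 2 * 6.39143e-05 cm = 1.278286e-04 cm
Step 4: Convert to um (1 cm = 1e4 um): x = 1.278 um


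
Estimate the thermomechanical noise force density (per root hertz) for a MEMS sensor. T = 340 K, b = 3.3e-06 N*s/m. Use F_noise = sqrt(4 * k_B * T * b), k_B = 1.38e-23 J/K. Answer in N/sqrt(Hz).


Step 1: Compute 4 * k_B * T * b
= 4 * 1.38e-23 * 340 * 3.3e-06
= 6.1934e-26 N^2/Hz
Step 2: F_noise = sqrt(6.1934e-26)
F_noise = 2.49e-13 N/sqrt(Hz)


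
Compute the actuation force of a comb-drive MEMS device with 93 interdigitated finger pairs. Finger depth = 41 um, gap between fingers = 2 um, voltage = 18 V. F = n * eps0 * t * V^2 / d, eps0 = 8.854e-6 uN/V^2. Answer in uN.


Step 1: Parameters: n=93, eps0=8.854e-6 uN/V^2, t=41 um, V=18 V, d=2 um
Step 2: V^2 = 324
Step 3: F = 93 * 8.854e-6 * 41 * 324 / 2
F = 5.469 uN


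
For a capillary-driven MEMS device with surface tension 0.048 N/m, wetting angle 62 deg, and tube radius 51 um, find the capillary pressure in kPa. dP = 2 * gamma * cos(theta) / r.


Step 1: cos(62 deg) = 0.4695
Step 2: Convert r to m: r = 51e-6 m
Step 3: dP = 2 * 0.048 * 0.4695 / 51e-6 = 883.8 Pa
Step 4: Convert Pa to kPa (divide by 1000).
dP = 0.88 kPa


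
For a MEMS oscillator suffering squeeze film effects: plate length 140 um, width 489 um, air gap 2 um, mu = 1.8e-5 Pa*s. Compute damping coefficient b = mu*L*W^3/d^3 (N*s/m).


Step 1: Convert to SI.
L = 140e-6 m, W = 489e-6 m, d = 2e-6 m
Step 2: W^3 = (489e-6)^3 = 1.17e-10 m^3
Step 3: d^3 = (2e-6)^3 = 8.00e-18 m^3
Step 4: b = 1.8e-5 * 140e-6 * 1.17e-10 / 8.00e-18
b = 3.68e-02 N*s/m


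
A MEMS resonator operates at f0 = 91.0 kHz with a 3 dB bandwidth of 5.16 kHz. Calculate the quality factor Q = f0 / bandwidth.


Step 1: Q = f0 / bandwidth
Step 2: Q = 91.0 / 5.16
Q = 17.6


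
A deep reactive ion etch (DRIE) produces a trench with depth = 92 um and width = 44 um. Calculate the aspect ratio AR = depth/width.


Step 1: AR = depth / width
Step 2: AR = 92 / 44
AR = 2.1


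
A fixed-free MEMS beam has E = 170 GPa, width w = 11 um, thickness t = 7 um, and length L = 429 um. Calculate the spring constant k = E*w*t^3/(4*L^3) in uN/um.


Step 1: Convert E to consistent units (1 GPa = 1000 uN/um^2).
E = 170 GPa = 170000 uN/um^2
Step 2: Compute t^3 = 7^3 = 343
Step 3: Compute L^3 = 429^3 = 78953589
Step 4: k = 170000 * 11 * 343 / (4 * 78953589)
k = 2.031 uN/um


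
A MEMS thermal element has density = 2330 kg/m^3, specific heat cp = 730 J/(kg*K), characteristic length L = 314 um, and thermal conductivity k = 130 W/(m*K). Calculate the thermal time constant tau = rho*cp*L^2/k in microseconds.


Step 1: Convert L to m: L = 314e-6 m
Step 2: L^2 = (314e-6)^2 = 9.8596e-08 m^2
Step 3: tau = 2330 * 730 * 9.8596e-08 / 130 = 1.2900149e-03 s
Step 4: Convert to microseconds (multiply by 1e6).
tau = 1290.015 us


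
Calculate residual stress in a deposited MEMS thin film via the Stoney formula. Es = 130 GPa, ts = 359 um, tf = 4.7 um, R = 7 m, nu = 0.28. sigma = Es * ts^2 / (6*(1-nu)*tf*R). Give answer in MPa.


Step 1: Compute numerator: Es * ts^2 = 130 * 359^2 = 16754530 (GPa*um^2)
Step 2: Compute denominator (R in um): 6*(1-nu)*tf*R = 6*0.72*4.7*7e6 = 142128000.0 (um^2)
Step 3: sigma (GPa) = 16754530 / 142128000.0 = 1.17883e-01 GPa
Step 4: Convert to MPa (x1000): sigma = 117.9 MPa


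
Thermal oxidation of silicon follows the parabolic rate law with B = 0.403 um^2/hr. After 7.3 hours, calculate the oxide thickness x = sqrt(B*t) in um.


Step 1: Compute B*t = 0.403 * 7.3 = 2.9419
Step 2: x = sqrt(2.9419)
x = 1.715 um


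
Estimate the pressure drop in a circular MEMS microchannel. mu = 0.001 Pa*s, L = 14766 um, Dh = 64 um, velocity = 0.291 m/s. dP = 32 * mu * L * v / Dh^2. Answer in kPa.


Step 1: Convert to SI: L = 14766e-6 m, Dh = 64e-6 m
Step 2: dP = 32 * 0.001 * 14766e-6 * 0.291 / (64e-6)^2
Step 3: dP = 33569.58 Pa
Step 4: Convert to kPa: dP = 33.57 kPa


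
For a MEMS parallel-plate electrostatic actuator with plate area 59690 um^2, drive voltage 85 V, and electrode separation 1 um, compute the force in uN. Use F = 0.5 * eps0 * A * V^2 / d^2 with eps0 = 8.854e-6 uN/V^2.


Step 1: Identify parameters.
eps0 = 8.854e-6 uN/V^2, A = 59690 um^2, V = 85 V, d = 1 um
Step 2: Compute V^2 = 85^2 = 7225
Step 3: Compute d^2 = 1^2 = 1
Step 4: F = 0.5 * 8.854e-6 * 59690 * 7225 / 1
F = 1909.189 uN


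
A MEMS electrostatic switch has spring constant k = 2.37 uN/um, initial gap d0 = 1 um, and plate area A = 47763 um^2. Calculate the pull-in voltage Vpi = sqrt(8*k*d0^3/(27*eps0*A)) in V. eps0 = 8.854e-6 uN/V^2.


Step 1: Compute numerator: 8 * k * d0^3 = 8 * 2.37 * 1^3 = 18.96
Step 2: Compute denominator: 27 * eps0 * A = 27 * 8.854e-6 * 47763 = 11.418127
Step 3: Vpi = sqrt(18.96 / 11.418127)
Vpi = 1.29 V


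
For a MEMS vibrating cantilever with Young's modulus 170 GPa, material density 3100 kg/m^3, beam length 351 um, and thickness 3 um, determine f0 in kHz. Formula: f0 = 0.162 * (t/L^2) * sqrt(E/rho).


Step 1: Convert units to SI.
t_SI = 3e-6 m, L_SI = 351e-6 m
Step 2: Calculate sqrt(E/rho).
sqrt(170e9 / 3100) = 7405.32 m/s
Step 3: Compute f0.
f0 = 0.162 * 3e-6 / (351e-6)^2 * 7405.32 = 29212.3 Hz = 29.21 kHz


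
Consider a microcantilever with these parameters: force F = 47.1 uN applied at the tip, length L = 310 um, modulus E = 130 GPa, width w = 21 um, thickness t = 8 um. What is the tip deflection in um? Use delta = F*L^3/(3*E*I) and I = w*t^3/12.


Step 1: Calculate the second moment of area.
I = w * t^3 / 12 = 21 * 8^3 / 12 = 896.0 um^4
Step 2: Convert E to consistent units (1 GPa = 1000 uN/um^2).
E = 130 GPa = 130000 uN/um^2
Step 3: Calculate tip deflection.
delta = F * L^3 / (3 * E * I)
delta = 47.1 * 310^3 / (3 * 130000 * 896.0)
delta = 4.0154 um


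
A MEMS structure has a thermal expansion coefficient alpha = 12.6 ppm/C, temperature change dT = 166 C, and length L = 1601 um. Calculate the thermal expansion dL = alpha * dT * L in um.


Step 1: Convert CTE: alpha = 12.6 ppm/C = 12.6e-6 /C
Step 2: dL = 12.6e-6 * 166 * 1601
dL = 3.3487 um


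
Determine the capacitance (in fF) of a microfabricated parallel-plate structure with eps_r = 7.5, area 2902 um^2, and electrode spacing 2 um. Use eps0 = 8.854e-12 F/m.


Step 1: Convert area to m^2: A = 2902e-12 m^2
Step 2: Convert gap to m: d = 2e-6 m
Step 3: C = eps0 * eps_r * A / d
C = 8.854e-12 * 7.5 * 2902e-12 / 2e-6
Step 4: Convert to fF (multiply by 1e15).
C = 96.35 fF


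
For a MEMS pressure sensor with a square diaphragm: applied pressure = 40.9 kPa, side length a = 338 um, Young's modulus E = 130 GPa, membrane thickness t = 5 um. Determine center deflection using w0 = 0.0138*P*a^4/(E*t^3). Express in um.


Step 1: Convert pressure to compatible units (E is in GPa, so P in GPa).
P = 40.9 kPa = 40.9e-6 GPa
Step 2: Compute numerator: 0.0138 * P * a^4.
a^4 = 338^4 = 13051691536
numerator = 0.0138 * 40.9e-6 * 13051691536 = 7.36664e+03
Step 3: Compute denominator: E * t^3 = 130 * 5^3 = 16250
Step 4: w0 = numerator / denominator = 7.36664e+03 / 16250 = 0.4533 um


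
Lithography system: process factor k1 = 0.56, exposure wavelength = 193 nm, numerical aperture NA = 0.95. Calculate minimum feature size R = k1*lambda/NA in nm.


Step 1: Identify values: k1 = 0.56, lambda = 193 nm, NA = 0.95
Step 2: R = k1 * lambda / NA
R = 0.56 * 193 / 0.95
R = 113.8 nm


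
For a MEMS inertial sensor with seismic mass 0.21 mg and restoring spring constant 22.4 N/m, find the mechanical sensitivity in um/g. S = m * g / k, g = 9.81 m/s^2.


Step 1: Convert mass: m = 0.21 mg = 2.10e-07 kg
Step 2: S = m * g / k = 2.10e-07 * 9.81 / 22.4
Step 3: S = 9.20e-08 m/g
Step 4: Convert to um/g: S = 0.092 um/g


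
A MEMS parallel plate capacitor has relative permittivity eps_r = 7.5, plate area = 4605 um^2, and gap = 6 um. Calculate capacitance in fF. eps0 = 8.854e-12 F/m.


Step 1: Convert area to m^2: A = 4605e-12 m^2
Step 2: Convert gap to m: d = 6e-6 m
Step 3: C = eps0 * eps_r * A / d
C = 8.854e-12 * 7.5 * 4605e-12 / 6e-6
Step 4: Convert to fF (multiply by 1e15).
C = 50.97 fF


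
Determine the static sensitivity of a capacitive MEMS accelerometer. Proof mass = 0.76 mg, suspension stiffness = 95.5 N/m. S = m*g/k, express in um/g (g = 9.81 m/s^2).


Step 1: Convert mass: m = 0.76 mg = 7.60e-07 kg
Step 2: S = m * g / k = 7.60e-07 * 9.81 / 95.5
Step 3: S = 7.81e-08 m/g
Step 4: Convert to um/g: S = 0.078 um/g


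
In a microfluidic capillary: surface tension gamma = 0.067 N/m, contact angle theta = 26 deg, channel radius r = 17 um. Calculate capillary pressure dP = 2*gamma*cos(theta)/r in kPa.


Step 1: cos(26 deg) = 0.8988
Step 2: Convert r to m: r = 17e-6 m
Step 3: dP = 2 * 0.067 * 0.8988 / 17e-6 = 7084.7 Pa
Step 4: Convert Pa to kPa (divide by 1000).
dP = 7.08 kPa


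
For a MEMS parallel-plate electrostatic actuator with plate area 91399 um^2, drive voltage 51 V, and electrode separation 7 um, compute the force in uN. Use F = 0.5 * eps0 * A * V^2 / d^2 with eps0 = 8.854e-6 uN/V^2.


Step 1: Identify parameters.
eps0 = 8.854e-6 uN/V^2, A = 91399 um^2, V = 51 V, d = 7 um
Step 2: Compute V^2 = 51^2 = 2601
Step 3: Compute d^2 = 7^2 = 49
Step 4: F = 0.5 * 8.854e-6 * 91399 * 2601 / 49
F = 21.478 uN


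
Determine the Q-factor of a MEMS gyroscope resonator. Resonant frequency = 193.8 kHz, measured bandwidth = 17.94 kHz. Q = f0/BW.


Step 1: Q = f0 / bandwidth
Step 2: Q = 193.8 / 17.94
Q = 10.8


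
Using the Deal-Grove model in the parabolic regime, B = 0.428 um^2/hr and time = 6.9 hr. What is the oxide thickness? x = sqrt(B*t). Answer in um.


Step 1: Compute B*t = 0.428 * 6.9 = 2.9532
Step 2: x = sqrt(2.9532)
x = 1.718 um


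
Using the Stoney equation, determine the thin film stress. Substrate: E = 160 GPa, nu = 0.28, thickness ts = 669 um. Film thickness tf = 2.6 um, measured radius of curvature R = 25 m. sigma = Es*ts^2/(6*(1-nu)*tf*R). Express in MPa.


Step 1: Compute numerator: Es * ts^2 = 160 * 669^2 = 71609760 (GPa*um^2)
Step 2: Compute denominator (R in um): 6*(1-nu)*tf*R = 6*0.72*2.6*25e6 = 280800000.0 (um^2)
Step 3: sigma (GPa) = 71609760 / 280800000.0 = 2.55021e-01 GPa
Step 4: Convert to MPa (x1000): sigma = 255.0 MPa


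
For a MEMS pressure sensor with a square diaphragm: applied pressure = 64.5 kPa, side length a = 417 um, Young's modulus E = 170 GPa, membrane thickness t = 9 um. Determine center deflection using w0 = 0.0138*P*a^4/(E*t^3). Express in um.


Step 1: Convert pressure to compatible units (E is in GPa, so P in GPa).
P = 64.5 kPa = 64.5e-6 GPa
Step 2: Compute numerator: 0.0138 * P * a^4.
a^4 = 417^4 = 30237384321
numerator = 0.0138 * 64.5e-6 * 30237384321 = 2.69143e+04
Step 3: Compute denominator: E * t^3 = 170 * 9^3 = 123930
Step 4: w0 = numerator / denominator = 2.69143e+04 / 123930 = 0.2172 um


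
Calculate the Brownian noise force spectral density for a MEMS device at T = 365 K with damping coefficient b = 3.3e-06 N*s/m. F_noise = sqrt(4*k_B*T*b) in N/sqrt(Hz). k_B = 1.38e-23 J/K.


Step 1: Compute 4 * k_B * T * b
= 4 * 1.38e-23 * 365 * 3.3e-06
= 6.6488e-26 N^2/Hz
Step 2: F_noise = sqrt(6.6488e-26)
F_noise = 2.58e-13 N/sqrt(Hz)


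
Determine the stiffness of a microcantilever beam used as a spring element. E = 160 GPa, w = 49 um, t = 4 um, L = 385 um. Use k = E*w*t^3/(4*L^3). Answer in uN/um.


Step 1: Convert E to consistent units (1 GPa = 1000 uN/um^2).
E = 160 GPa = 160000 uN/um^2
Step 2: Compute t^3 = 4^3 = 64
Step 3: Compute L^3 = 385^3 = 57066625
Step 4: k = 160000 * 49 * 64 / (4 * 57066625)
k = 2.1981 uN/um


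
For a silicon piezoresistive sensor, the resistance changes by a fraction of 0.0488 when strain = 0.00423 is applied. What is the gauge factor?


Step 1: Identify values.
dR/R = 0.0488, strain = 0.00423
Step 2: GF = (dR/R) / strain = 0.0488 / 0.00423
GF = 11.5


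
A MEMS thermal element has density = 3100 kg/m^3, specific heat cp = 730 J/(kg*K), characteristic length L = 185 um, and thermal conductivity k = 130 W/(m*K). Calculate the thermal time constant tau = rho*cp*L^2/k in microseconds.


Step 1: Convert L to m: L = 185e-6 m
Step 2: L^2 = (185e-6)^2 = 3.4225e-08 m^2
Step 3: tau = 3100 * 730 * 3.4225e-08 / 130 = 5.9577827e-04 s
Step 4: Convert to microseconds (multiply by 1e6).
tau = 595.778 us


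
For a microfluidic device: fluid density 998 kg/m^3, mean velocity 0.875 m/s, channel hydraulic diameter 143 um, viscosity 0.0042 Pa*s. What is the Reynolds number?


Step 1: Convert Dh to meters: Dh = 143e-6 m
Step 2: Re = rho * v * Dh / mu
Re = 998 * 0.875 * 143e-6 / 0.0042
Re = 29.732


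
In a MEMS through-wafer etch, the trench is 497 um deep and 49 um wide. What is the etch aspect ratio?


Step 1: AR = depth / width
Step 2: AR = 497 / 49
AR = 10.1


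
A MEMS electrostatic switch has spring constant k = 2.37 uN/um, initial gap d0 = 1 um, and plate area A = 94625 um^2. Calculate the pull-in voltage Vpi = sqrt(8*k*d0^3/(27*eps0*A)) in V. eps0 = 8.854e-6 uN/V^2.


Step 1: Compute numerator: 8 * k * d0^3 = 8 * 2.37 * 1^3 = 18.96
Step 2: Compute denominator: 27 * eps0 * A = 27 * 8.854e-6 * 94625 = 22.620863
Step 3: Vpi = sqrt(18.96 / 22.620863)
Vpi = 0.92 V


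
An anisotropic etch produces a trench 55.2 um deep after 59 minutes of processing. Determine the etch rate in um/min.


Step 1: Etch rate = depth / time
Step 2: rate = 55.2 / 59
rate = 0.936 um/min


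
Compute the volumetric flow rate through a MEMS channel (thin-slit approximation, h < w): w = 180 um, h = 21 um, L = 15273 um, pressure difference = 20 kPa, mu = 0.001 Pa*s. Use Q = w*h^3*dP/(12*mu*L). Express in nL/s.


Step 1: Convert all dimensions to SI (meters).
w = 180e-6 m, h = 21e-6 m, L = 15273e-6 m, dP = 20e3 Pa
Step 2: Q = w * h^3 * dP / (12 * mu * L)
Q = 180e-6 * (21e-6)^3 * 20e3 / (12 * 0.001 * 15273e-6) = 1.8190925e-10 m^3/s
Step 3: Convert Q from m^3/s to nL/s (1 m^3 = 1e12 nL, so multiply by 1e12).
Q = 181.909 nL/s


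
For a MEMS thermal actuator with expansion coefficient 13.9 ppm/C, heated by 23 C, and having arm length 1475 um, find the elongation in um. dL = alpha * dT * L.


Step 1: Convert CTE: alpha = 13.9 ppm/C = 13.9e-6 /C
Step 2: dL = 13.9e-6 * 23 * 1475
dL = 0.4716 um


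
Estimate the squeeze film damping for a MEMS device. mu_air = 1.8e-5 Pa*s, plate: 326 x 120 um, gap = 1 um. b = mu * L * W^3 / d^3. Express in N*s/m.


Step 1: Convert to SI.
L = 326e-6 m, W = 120e-6 m, d = 1e-6 m
Step 2: W^3 = (120e-6)^3 = 1.73e-12 m^3
Step 3: d^3 = (1e-6)^3 = 1.00e-18 m^3
Step 4: b = 1.8e-5 * 326e-6 * 1.73e-12 / 1.00e-18
b = 1.01e-02 N*s/m


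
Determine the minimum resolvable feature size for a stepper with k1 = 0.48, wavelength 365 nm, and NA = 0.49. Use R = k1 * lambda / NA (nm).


Step 1: Identify values: k1 = 0.48, lambda = 365 nm, NA = 0.49
Step 2: R = k1 * lambda / NA
R = 0.48 * 365 / 0.49
R = 357.6 nm


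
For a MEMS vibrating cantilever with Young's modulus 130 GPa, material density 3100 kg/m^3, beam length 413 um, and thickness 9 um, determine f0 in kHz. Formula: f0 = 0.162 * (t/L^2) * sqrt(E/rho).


Step 1: Convert units to SI.
t_SI = 9e-6 m, L_SI = 413e-6 m
Step 2: Calculate sqrt(E/rho).
sqrt(130e9 / 3100) = 6475.76 m/s
Step 3: Compute f0.
f0 = 0.162 * 9e-6 / (413e-6)^2 * 6475.76 = 55353.9 Hz = 55.35 kHz


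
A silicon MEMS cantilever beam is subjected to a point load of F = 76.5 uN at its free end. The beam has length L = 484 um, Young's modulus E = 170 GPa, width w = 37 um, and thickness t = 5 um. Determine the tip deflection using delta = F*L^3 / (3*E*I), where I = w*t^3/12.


Step 1: Calculate the second moment of area.
I = w * t^3 / 12 = 37 * 5^3 / 12 = 385.4167 um^4
Step 2: Convert E to consistent units (1 GPa = 1000 uN/um^2).
E = 170 GPa = 170000 uN/um^2
Step 3: Calculate tip deflection.
delta = F * L^3 / (3 * E * I)
delta = 76.5 * 484^3 / (3 * 170000 * 385.4167)
delta = 44.1262 um


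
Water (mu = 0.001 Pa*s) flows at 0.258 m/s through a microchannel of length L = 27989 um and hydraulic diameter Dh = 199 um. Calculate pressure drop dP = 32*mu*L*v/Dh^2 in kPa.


Step 1: Convert to SI: L = 27989e-6 m, Dh = 199e-6 m
Step 2: dP = 32 * 0.001 * 27989e-6 * 0.258 / (199e-6)^2
Step 3: dP = 5835.14 Pa
Step 4: Convert to kPa: dP = 5.84 kPa


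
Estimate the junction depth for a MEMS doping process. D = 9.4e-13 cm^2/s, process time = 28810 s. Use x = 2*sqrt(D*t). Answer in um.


Step 1: Compute D*t = 9.4e-13 * 28810 = 2.70814e-08 cm^2
Step 2: sqrt(D*t) = 1.64564e-04 cm
Step 3: x = 2 * 1.64564e-04 cm = 3.29128e-04 cm
Step 4: Convert to um (1 cm = 1e4 um): x = 3.291 um


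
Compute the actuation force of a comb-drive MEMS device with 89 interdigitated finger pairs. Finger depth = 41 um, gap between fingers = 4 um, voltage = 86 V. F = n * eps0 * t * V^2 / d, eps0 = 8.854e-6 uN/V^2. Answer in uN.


Step 1: Parameters: n=89, eps0=8.854e-6 uN/V^2, t=41 um, V=86 V, d=4 um
Step 2: V^2 = 7396
Step 3: F = 89 * 8.854e-6 * 41 * 7396 / 4
F = 59.738 uN


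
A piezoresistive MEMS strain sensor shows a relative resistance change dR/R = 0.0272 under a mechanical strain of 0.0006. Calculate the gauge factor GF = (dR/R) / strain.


Step 1: Identify values.
dR/R = 0.0272, strain = 0.0006
Step 2: GF = (dR/R) / strain = 0.0272 / 0.0006
GF = 45.3


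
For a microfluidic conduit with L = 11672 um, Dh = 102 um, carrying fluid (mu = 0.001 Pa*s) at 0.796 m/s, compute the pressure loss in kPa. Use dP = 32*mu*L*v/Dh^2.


Step 1: Convert to SI: L = 11672e-6 m, Dh = 102e-6 m
Step 2: dP = 32 * 0.001 * 11672e-6 * 0.796 / (102e-6)^2
Step 3: dP = 28576.43 Pa
Step 4: Convert to kPa: dP = 28.58 kPa


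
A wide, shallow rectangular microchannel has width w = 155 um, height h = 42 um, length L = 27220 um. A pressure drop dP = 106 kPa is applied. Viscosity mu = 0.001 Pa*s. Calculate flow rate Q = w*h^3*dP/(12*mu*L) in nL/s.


Step 1: Convert all dimensions to SI (meters).
w = 155e-6 m, h = 42e-6 m, L = 27220e-6 m, dP = 106e3 Pa
Step 2: Q = w * h^3 * dP / (12 * mu * L)
Q = 155e-6 * (42e-6)^3 * 106e3 / (12 * 0.001 * 27220e-6) = 3.72662821e-09 m^3/s
Step 3: Convert Q from m^3/s to nL/s (1 m^3 = 1e12 nL, so multiply by 1e12).
Q = 3726.628 nL/s


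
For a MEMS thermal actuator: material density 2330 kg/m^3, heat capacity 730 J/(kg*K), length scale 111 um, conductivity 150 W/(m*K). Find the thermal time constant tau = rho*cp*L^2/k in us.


Step 1: Convert L to m: L = 111e-6 m
Step 2: L^2 = (111e-6)^2 = 1.2321e-08 m^2
Step 3: tau = 2330 * 730 * 1.2321e-08 / 150 = 1.3971193e-04 s
Step 4: Convert to microseconds (multiply by 1e6).
tau = 139.712 us


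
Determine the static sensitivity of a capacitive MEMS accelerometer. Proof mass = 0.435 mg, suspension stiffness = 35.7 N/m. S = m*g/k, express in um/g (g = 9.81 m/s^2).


Step 1: Convert mass: m = 0.435 mg = 4.35e-07 kg
Step 2: S = m * g / k = 4.35e-07 * 9.81 / 35.7
Step 3: S = 1.20e-07 m/g
Step 4: Convert to um/g: S = 0.12 um/g


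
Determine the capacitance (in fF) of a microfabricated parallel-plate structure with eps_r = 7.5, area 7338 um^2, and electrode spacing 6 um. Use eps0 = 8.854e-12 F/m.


Step 1: Convert area to m^2: A = 7338e-12 m^2
Step 2: Convert gap to m: d = 6e-6 m
Step 3: C = eps0 * eps_r * A / d
C = 8.854e-12 * 7.5 * 7338e-12 / 6e-6
Step 4: Convert to fF (multiply by 1e15).
C = 81.21 fF


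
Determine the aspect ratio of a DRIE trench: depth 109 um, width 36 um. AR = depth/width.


Step 1: AR = depth / width
Step 2: AR = 109 / 36
AR = 3.0


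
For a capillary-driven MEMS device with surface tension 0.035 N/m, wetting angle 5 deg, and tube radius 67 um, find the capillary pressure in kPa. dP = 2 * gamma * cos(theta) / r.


Step 1: cos(5 deg) = 0.9962
Step 2: Convert r to m: r = 67e-6 m
Step 3: dP = 2 * 0.035 * 0.9962 / 67e-6 = 1040.8 Pa
Step 4: Convert Pa to kPa (divide by 1000).
dP = 1.04 kPa


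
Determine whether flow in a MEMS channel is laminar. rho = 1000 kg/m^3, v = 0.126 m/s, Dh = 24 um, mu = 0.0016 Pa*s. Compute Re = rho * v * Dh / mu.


Step 1: Convert Dh to meters: Dh = 24e-6 m
Step 2: Re = rho * v * Dh / mu
Re = 1000 * 0.126 * 24e-6 / 0.0016
Re = 1.89
Since Re = 1.89 is below ~2300, the flow is laminar.


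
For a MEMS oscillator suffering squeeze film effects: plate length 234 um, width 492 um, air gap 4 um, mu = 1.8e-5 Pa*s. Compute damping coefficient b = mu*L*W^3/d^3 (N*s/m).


Step 1: Convert to SI.
L = 234e-6 m, W = 492e-6 m, d = 4e-6 m
Step 2: W^3 = (492e-6)^3 = 1.19e-10 m^3
Step 3: d^3 = (4e-6)^3 = 6.40e-17 m^3
Step 4: b = 1.8e-5 * 234e-6 * 1.19e-10 / 6.40e-17
b = 7.84e-03 N*s/m


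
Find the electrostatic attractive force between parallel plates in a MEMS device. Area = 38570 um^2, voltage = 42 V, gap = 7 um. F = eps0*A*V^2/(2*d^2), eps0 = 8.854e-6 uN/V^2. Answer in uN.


Step 1: Identify parameters.
eps0 = 8.854e-6 uN/V^2, A = 38570 um^2, V = 42 V, d = 7 um
Step 2: Compute V^2 = 42^2 = 1764
Step 3: Compute d^2 = 7^2 = 49
Step 4: F = 0.5 * 8.854e-6 * 38570 * 1764 / 49
F = 6.147 uN


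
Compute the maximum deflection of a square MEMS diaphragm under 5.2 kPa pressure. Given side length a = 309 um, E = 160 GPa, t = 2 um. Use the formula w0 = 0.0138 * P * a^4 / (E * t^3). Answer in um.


Step 1: Convert pressure to compatible units (E is in GPa, so P in GPa).
P = 5.2 kPa = 5.2e-6 GPa
Step 2: Compute numerator: 0.0138 * P * a^4.
a^4 = 309^4 = 9116621361
numerator = 0.0138 * 5.2e-6 * 9116621361 = 6.54209e+02
Step 3: Compute denominator: E * t^3 = 160 * 2^3 = 1280
Step 4: w0 = numerator / denominator = 6.54209e+02 / 1280 = 0.5111 um


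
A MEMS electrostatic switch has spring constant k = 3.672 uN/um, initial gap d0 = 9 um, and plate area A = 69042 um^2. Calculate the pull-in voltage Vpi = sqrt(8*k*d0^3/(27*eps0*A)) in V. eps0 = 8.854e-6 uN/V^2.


Step 1: Compute numerator: 8 * k * d0^3 = 8 * 3.672 * 9^3 = 21415.104
Step 2: Compute denominator: 27 * eps0 * A = 27 * 8.854e-6 * 69042 = 16.505042
Step 3: Vpi = sqrt(21415.104 / 16.505042)
Vpi = 36.02 V


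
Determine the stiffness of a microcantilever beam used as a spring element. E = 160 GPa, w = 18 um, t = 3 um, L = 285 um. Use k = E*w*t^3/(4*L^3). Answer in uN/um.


Step 1: Convert E to consistent units (1 GPa = 1000 uN/um^2).
E = 160 GPa = 160000 uN/um^2
Step 2: Compute t^3 = 3^3 = 27
Step 3: Compute L^3 = 285^3 = 23149125
Step 4: k = 160000 * 18 * 27 / (4 * 23149125)
k = 0.8398 uN/um


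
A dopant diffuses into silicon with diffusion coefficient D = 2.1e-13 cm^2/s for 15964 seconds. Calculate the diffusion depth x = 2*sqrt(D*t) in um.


Step 1: Compute D*t = 2.1e-13 * 15964 = 3.35244e-09 cm^2
Step 2: sqrt(D*t) = 5.79003e-05 cm
Step 3: x = 2 * 5.79003e-05 cm = 1.158006e-04 cm
Step 4: Convert to um (1 cm = 1e4 um): x = 1.158 um


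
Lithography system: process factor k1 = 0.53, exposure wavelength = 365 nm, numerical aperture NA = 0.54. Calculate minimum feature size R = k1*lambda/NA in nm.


Step 1: Identify values: k1 = 0.53, lambda = 365 nm, NA = 0.54
Step 2: R = k1 * lambda / NA
R = 0.53 * 365 / 0.54
R = 358.2 nm


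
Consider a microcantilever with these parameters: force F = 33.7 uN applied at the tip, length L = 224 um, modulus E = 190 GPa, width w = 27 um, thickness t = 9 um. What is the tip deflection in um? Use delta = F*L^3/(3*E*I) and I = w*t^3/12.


Step 1: Calculate the second moment of area.
I = w * t^3 / 12 = 27 * 9^3 / 12 = 1640.25 um^4
Step 2: Convert E to consistent units (1 GPa = 1000 uN/um^2).
E = 190 GPa = 190000 uN/um^2
Step 3: Calculate tip deflection.
delta = F * L^3 / (3 * E * I)
delta = 33.7 * 224^3 / (3 * 190000 * 1640.25)
delta = 0.4051 um
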